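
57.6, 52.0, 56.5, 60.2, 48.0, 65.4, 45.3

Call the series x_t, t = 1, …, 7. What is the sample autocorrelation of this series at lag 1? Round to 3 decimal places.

Mean x̄ = (57.6 + 52.0 + 56.5 + 60.2 + 48.0 + 65.4 + 45.3)/7 = 55.0000
Deviations from mean: 2.6000, -3.0000, 1.5000, 5.2000, -7.0000, 10.4000, -9.7000
Numerator Σ_{t=1}^{6}(x_t−x̄)(x_{t+1}−x̄) = -214.5800
Denominator Σ(x_t−x̄)² = 296.3000
r_1 = -214.5800 / 296.3000 = -0.724

-0.724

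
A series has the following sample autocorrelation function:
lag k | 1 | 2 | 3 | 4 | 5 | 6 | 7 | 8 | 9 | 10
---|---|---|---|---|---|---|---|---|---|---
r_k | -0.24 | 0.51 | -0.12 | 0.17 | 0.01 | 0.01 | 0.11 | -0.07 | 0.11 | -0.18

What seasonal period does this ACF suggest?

The largest autocorrelation is r_2 = 0.51, with a weaker echo at lag 4 (0.17); the remaining lags stay at or below 0.11.
The dominant spike at lag 2 indicates a seasonal period of 2.

2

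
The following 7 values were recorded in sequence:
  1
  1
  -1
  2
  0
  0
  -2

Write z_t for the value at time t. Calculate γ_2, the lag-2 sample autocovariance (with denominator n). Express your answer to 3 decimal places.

0.117

Mean z̄ = (1 + 1 − 1 + 2 + 0 + 0 − 2)/7 = 0.1429
Σ_{t=1}^{5}(z_t−z̄)(z_{t+2}−z̄) = 0.8163
γ_2 = 0.8163 / 7 = 0.117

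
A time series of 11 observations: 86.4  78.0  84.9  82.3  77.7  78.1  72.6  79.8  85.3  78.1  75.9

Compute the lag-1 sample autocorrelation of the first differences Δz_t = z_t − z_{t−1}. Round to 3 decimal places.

-0.305

First differences Δz: -8.4, 6.9, -2.6, -4.6, 0.4, -5.5, 7.2, 5.5, -7.2, -2.2
Mean of differences = -1.0500
Numerator Σ(Δz_t−Δz̄)(Δz_{t+1}−Δz̄) = -92.7375
Denominator Σ(Δz_t−Δz̄)² = 304.2450
r_1(Δz) = -92.7375 / 304.2450 = -0.305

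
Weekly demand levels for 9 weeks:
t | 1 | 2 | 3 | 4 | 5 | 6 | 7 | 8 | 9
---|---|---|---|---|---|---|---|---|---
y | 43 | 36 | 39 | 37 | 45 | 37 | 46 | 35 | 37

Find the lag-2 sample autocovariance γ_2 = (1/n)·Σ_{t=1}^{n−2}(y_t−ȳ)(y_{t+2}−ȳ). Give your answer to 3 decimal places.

4.623

Mean ȳ = (43 + 36 + 39 + 37 + 45 + 37 + 46 + 35 + 37)/9 = 39.4444
Σ_{t=1}^{7}(y_t−ȳ)(y_{t+2}−ȳ) = 41.6049
γ_2 = 41.6049 / 9 = 4.623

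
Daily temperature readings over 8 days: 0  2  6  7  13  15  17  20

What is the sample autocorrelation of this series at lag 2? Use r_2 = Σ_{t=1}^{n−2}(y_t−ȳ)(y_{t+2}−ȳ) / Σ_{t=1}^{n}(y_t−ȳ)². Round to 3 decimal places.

Mean ȳ = (0 + 2 + 6 + 7 + 13 + 15 + 17 + 20)/8 = 10.0000
Σ(y_t−ȳ)(y_{t+2}−ȳ) = (40.0000) + (24.0000) + (-12.0000) + (-15.0000) + (21.0000) + (50.0000) = 108.0000
Denominator Σ(y_t−ȳ)² = 372.0000
r_2 = 108.0000 / 372.0000 = 0.290

0.290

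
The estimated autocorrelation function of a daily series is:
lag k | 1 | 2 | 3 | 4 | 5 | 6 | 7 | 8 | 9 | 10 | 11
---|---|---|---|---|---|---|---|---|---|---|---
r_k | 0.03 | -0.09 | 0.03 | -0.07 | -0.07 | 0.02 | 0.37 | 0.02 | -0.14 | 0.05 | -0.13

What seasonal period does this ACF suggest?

The largest autocorrelation is r_7 = 0.37; the remaining lags stay at or below 0.05.
The dominant spike at lag 7 indicates a seasonal period of 7.

7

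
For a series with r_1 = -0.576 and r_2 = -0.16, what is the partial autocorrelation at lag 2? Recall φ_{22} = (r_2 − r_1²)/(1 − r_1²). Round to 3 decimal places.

φ_{22} = (r_2 − r_1²) / (1 − r_1²)
r_1² = (-0.576)² = 0.331776
Numerator = -0.16 − 0.3318 = -0.4918; denominator = 1 − 0.3318 = 0.6682
φ_{22} = -0.4918 / 0.6682 = -0.736

-0.736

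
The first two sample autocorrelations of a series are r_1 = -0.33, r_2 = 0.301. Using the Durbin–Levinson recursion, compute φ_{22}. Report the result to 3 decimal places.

φ_{22} = (r_2 − r_1²) / (1 − r_1²)
r_1² = (-0.33)² = 0.1089
Numerator = 0.301 − 0.1089 = 0.1921; denominator = 1 − 0.1089 = 0.8911
φ_{22} = 0.1921 / 0.8911 = 0.216

0.216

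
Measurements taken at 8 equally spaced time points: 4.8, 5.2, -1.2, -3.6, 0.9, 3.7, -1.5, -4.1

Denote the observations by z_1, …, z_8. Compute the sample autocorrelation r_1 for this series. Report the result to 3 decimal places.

Mean z̄ = (4.8 + 5.2 − 1.2 − 3.6 + 0.9 + 3.7 − 1.5 − 4.1)/8 = 0.5250
Deviations from mean: 4.2750, 4.6750, -1.7250, -4.1250, 0.3750, 3.1750, -2.0250, -4.6250
Σ(z_t−z̄)(z_{t+1}−z̄) = (19.9856) + (-8.0644) + (7.1156) + (-1.5469) + (1.1906) + (-6.4294) + (9.3656) = 21.6169
Denominator Σ(z_t−z̄)² = 95.8350
r_1 = 21.6169 / 95.8350 = 0.226

0.226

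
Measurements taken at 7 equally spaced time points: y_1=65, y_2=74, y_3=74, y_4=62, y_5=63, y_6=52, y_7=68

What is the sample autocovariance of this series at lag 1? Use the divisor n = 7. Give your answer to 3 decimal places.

Mean ȳ = (65 + 74 + 74 + 62 + 63 + 52 + 68)/7 = 65.4286
Deviations: -0.4286, 8.5714, 8.5714, -3.4286, -2.4286, -13.4286, 2.5714
Σ_{t=1}^{6}(y_t−ȳ)(y_{t+1}−ȳ) = 46.8163
γ_1 = 46.8163 / 7 = 6.688

6.688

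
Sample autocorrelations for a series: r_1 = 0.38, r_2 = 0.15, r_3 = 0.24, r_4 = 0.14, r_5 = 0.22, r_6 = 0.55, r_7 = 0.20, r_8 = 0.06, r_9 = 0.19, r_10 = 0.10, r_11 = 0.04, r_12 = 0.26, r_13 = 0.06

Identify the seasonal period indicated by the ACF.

The largest autocorrelation is r_6 = 0.55; the remaining lags stay at or below 0.38. The elevated value at lag 1 (0.38), dropping to 0.15 at lag 2, reflects decaying short-term dependence rather than seasonality.
The dominant spike at lag 6 indicates a seasonal period of 6.

6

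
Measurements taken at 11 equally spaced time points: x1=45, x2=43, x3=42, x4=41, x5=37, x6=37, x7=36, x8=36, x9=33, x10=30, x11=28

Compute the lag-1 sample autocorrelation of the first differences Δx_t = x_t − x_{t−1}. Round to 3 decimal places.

First differences Δx: -2, -1, -1, -4, 0, -1, 0, -3, -3, -2
Mean of differences = -1.7000
Numerator Σ(Δx_t−Δx̄)(Δx_{t+1}−Δx̄) = -2.9900
Denominator Σ(Δx_t−Δx̄)² = 16.1000
r_1(Δx) = -2.9900 / 16.1000 = -0.186

-0.186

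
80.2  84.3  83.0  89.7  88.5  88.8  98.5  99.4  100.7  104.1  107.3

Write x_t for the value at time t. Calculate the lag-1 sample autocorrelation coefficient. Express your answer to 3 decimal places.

0.674

Mean x̄ = (80.2 + 84.3 + 83.0 + 89.7 + 88.5 + 88.8 + 98.5 + 99.4 + 100.7 + 104.1 + 107.3)/11 = 93.1364
Numerator Σ_{t=1}^{10}(x_t−x̄)(x_{t+1}−x̄) = 570.6714
Denominator Σ(x_t−x̄)² = 846.3055
r_1 = 570.6714 / 846.3055 = 0.674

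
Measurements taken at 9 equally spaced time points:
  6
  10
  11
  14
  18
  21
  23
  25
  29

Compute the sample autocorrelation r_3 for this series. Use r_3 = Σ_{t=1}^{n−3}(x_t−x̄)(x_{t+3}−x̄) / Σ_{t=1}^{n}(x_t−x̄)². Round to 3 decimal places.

Mean x̄ = (6 + 10 + 11 + 14 + 18 + 21 + 23 + 25 + 29)/9 = 17.4444
Σ(x_t−x̄)(x_{t+3}−x̄) = (39.4198) + (-4.1358) + (-22.9136) + (-19.1358) + (4.1975) + (41.0864) = 38.5185
Denominator Σ(x_t−x̄)² = 474.2222
r_3 = 38.5185 / 474.2222 = 0.081

0.081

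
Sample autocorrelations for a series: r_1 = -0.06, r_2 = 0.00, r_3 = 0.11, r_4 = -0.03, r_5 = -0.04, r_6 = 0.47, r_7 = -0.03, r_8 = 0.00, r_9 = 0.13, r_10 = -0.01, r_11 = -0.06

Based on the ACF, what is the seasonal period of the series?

6

The largest autocorrelation is r_6 = 0.47; the remaining lags stay at or below 0.13.
The dominant spike at lag 6 indicates a seasonal period of 6.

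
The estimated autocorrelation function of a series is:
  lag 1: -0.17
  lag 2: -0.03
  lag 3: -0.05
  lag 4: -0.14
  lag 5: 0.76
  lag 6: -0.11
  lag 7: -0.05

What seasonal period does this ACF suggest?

The largest autocorrelation is r_5 = 0.76; the remaining lags stay at or below -0.03.
The dominant spike at lag 5 indicates a seasonal period of 5.

5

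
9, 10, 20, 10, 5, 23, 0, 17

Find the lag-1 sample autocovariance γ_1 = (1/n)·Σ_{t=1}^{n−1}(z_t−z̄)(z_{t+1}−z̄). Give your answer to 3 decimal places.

-35.258

Mean z̄ = (9 + 10 + 20 + 10 + 5 + 23 + 0 + 17)/8 = 11.7500
Deviations: -2.7500, -1.7500, 8.2500, -1.7500, -6.7500, 11.2500, -11.7500, 5.2500
Σ_{t=1}^{7}(z_t−z̄)(z_{t+1}−z̄) = -282.0625
γ_1 = -282.0625 / 8 = -35.258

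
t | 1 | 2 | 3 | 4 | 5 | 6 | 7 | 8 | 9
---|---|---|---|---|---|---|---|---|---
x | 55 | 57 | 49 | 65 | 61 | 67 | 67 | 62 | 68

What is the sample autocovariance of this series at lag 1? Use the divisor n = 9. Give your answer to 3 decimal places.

Mean x̄ = (55 + 57 + 49 + 65 + 61 + 67 + 67 + 62 + 68)/9 = 61.2222
Σ_{t=1}^{8}(x_t−x̄)(x_{t+1}−x̄) = 72.7284
γ_1 = 72.7284 / 9 = 8.081

8.081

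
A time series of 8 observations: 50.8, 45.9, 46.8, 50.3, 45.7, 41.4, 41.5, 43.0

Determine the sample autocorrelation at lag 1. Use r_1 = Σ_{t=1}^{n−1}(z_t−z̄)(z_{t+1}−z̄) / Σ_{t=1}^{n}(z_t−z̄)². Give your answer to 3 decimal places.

0.388

Mean z̄ = (50.8 + 45.9 + 46.8 + 50.3 + 45.7 + 41.4 + 41.5 + 43.0)/8 = 45.6750
Σ(z_t−z̄)(z_{t+1}−z̄) = (1.1531) + (0.2531) + (5.2031) + (0.1156) + (-0.1069) + (17.8481) + (11.1681) = 35.6344
Denominator Σ(z_t−z̄)² = 91.8350
r_1 = 35.6344 / 91.8350 = 0.388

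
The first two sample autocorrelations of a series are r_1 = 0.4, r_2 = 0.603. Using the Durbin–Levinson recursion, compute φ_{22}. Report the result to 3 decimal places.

0.527

φ_{22} = (r_2 − r_1²) / (1 − r_1²)
r_1² = (0.4)² = 0.16
Numerator = 0.603 − 0.1600 = 0.4430; denominator = 1 − 0.1600 = 0.8400
φ_{22} = 0.4430 / 0.8400 = 0.527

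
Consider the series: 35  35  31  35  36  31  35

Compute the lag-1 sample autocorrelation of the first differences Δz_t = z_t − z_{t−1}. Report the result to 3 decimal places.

First differences Δz: 0, -4, 4, 1, -5, 4
Mean of differences = 0.0000
Numerator Σ(Δz_t−Δz̄)(Δz_{t+1}−Δz̄) = -37.0000
Denominator Σ(Δz_t−Δz̄)² = 74.0000
r_1(Δz) = -37.0000 / 74.0000 = -0.500

-0.500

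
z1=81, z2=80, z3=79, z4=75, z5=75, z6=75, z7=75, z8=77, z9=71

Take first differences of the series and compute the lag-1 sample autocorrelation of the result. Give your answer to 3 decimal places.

First differences Δz: -1, -1, -4, 0, 0, 0, 2, -6
Mean of differences = -1.2500
Numerator Σ(Δz_t−Δz̄)(Δz_{t+1}−Δz̄) = -12.3125
Denominator Σ(Δz_t−Δz̄)² = 45.5000
r_1(Δz) = -12.3125 / 45.5000 = -0.271

-0.271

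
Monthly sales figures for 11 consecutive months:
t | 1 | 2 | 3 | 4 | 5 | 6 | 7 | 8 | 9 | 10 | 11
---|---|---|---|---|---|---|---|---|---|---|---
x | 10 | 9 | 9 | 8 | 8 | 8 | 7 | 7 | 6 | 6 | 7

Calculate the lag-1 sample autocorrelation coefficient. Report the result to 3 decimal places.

Mean x̄ = (10 + 9 + 9 + 8 + 8 + 8 + 7 + 7 + 6 + 6 + 7)/11 = 7.7273
Numerator Σ_{t=1}^{10}(x_t−x̄)(x_{t+1}−x̄) = 10.8347
Denominator Σ(x_t−x̄)² = 16.1818
r_1 = 10.8347 / 16.1818 = 0.670

0.670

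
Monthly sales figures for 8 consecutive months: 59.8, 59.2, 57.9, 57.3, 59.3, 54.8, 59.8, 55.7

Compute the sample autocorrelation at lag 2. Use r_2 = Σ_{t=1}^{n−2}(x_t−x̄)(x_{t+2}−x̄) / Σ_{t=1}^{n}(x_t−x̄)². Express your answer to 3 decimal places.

Mean x̄ = (59.8 + 59.2 + 57.9 + 57.3 + 59.3 + 54.8 + 59.8 + 55.7)/8 = 57.9750
Deviations from mean: 1.8250, 1.2250, -0.0750, -0.6750, 1.3250, -3.1750, 1.8250, -2.2750
Numerator Σ_{t=1}^{6}(x_t−x̄)(x_{t+2}−x̄) = 10.7213
Denominator Σ(x_t−x̄)² = 25.6350
r_2 = 10.7213 / 25.6350 = 0.418

0.418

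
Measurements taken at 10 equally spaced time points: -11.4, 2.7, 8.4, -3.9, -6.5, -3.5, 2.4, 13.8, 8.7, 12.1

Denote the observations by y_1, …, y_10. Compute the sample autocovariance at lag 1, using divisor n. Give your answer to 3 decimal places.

Mean ȳ = (-11.4 + 2.7 + 8.4 − 3.9 − 6.5 − 3.5 + 2.4 + 13.8 + 8.7 + 12.1)/10 = 2.2800
Σ_{t=1}^{9}(y_t−ȳ)(y_{t+1}−ȳ) = 201.7036
γ_1 = 201.7036 / 10 = 20.170

20.170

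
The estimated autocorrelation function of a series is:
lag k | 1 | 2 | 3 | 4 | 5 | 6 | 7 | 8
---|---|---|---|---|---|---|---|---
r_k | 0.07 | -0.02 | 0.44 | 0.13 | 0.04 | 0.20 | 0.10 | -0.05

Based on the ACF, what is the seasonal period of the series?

3

The largest autocorrelation is r_3 = 0.44, with a weaker echo at lag 6 (0.20); the remaining lags stay at or below 0.13.
The dominant spike at lag 3 indicates a seasonal period of 3.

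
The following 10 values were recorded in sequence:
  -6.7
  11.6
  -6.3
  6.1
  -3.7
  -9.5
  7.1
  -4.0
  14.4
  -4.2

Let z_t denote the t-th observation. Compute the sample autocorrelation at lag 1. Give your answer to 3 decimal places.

Mean z̄ = (-6.7 + 11.6 − 6.3 + 6.1 − 3.7 − 9.5 + 7.1 − 4.0 + 14.4 − 4.2)/10 = 0.4800
Numerator Σ_{t=1}^{9}(z_t−z̄)(z_{t+1}−z̄) = -398.3464
Denominator Σ(z_t−z̄)² = 649.3960
r_1 = -398.3464 / 649.3960 = -0.613

-0.613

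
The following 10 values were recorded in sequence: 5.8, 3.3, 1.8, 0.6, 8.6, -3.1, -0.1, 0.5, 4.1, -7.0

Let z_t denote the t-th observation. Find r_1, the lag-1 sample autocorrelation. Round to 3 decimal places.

-0.264

Mean z̄ = (5.8 + 3.3 + 1.8 + 0.6 + 8.6 − 3.1 − 0.1 + 0.5 + 4.1 − 7.0)/10 = 1.4500
Numerator Σ_{t=1}^{9}(z_t−z̄)(z_{t+1}−z̄) = -46.5975
Denominator Σ(z_t−z̄)² = 176.7450
r_1 = -46.5975 / 176.7450 = -0.264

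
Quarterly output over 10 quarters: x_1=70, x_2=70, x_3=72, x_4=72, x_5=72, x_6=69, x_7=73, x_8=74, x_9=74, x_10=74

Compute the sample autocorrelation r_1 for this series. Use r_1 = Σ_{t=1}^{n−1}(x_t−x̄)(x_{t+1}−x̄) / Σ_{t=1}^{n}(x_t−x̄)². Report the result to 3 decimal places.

Mean x̄ = (70 + 70 + 72 + 72 + 72 + 69 + 73 + 74 + 74 + 74)/10 = 72.0000
Numerator Σ_{t=1}^{9}(x_t−x̄)(x_{t+1}−x̄) = 11.0000
Denominator Σ(x_t−x̄)² = 30.0000
r_1 = 11.0000 / 30.0000 = 0.367

0.367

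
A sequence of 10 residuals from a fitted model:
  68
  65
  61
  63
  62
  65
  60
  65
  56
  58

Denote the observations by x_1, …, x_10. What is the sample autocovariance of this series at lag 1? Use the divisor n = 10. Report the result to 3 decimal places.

0.761

Mean x̄ = (68 + 65 + 61 + 63 + 62 + 65 + 60 + 65 + 56 + 58)/10 = 62.3000
Σ_{t=1}^{9}(x_t−x̄)(x_{t+1}−x̄) = 7.6100
γ_1 = 7.6100 / 10 = 0.761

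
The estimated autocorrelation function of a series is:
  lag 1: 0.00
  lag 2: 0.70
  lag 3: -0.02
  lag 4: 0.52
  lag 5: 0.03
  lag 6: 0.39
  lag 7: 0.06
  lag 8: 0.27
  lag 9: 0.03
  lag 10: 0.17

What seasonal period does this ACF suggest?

The largest autocorrelation is r_2 = 0.70, with weaker echoes at lags 4 (0.52), 6 (0.39), 8 (0.27) and 10 (0.17); the remaining lags stay at or below 0.06.
The dominant spike at lag 2 indicates a seasonal period of 2.

2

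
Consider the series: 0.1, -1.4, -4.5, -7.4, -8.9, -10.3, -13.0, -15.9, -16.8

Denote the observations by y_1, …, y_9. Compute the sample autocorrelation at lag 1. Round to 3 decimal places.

Mean ȳ = (0.1 − 1.4 − 4.5 − 7.4 − 8.9 − 10.3 − 13.0 − 15.9 − 16.8)/9 = -8.6778
Numerator Σ_{t=1}^{8}(y_t−ȳ)(y_{t+1}−ȳ) = 196.5906
Denominator Σ(y_t−ȳ)² = 288.5956
r_1 = 196.5906 / 288.5956 = 0.681

0.681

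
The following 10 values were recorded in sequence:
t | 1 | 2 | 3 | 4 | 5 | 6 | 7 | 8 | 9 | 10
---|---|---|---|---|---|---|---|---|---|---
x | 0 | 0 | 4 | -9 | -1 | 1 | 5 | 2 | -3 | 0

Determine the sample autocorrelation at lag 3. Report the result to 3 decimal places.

-0.339

Mean x̄ = (0 + 0 + 4 − 9 − 1 + 1 + 5 + 2 − 3 + 0)/10 = -0.1000
Numerator Σ_{t=1}^{7}(x_t−x̄)(x_{t+3}−x̄) = -46.4300
Denominator Σ(x_t−x̄)² = 136.9000
r_3 = -46.4300 / 136.9000 = -0.339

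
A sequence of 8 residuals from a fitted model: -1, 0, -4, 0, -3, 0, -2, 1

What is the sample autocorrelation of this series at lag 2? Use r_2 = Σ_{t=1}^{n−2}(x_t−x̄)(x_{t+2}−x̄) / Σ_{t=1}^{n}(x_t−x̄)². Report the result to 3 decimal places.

Mean x̄ = (-1 + 0 − 4 + 0 − 3 + 0 − 2 + 1)/8 = -1.1250
Deviations from mean: 0.1250, 1.1250, -2.8750, 1.1250, -1.8750, 1.1250, -0.8750, 2.1250
Σ(x_t−x̄)(x_{t+2}−x̄) = (-0.3594) + (1.2656) + (5.3906) + (1.2656) + (1.6406) + (2.3906) = 11.5938
Denominator Σ(x_t−x̄)² = 20.8750
r_2 = 11.5938 / 20.8750 = 0.555

0.555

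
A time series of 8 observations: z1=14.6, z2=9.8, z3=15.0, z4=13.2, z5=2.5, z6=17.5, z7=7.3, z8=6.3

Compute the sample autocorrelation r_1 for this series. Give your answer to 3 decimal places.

-0.438

Mean z̄ = (14.6 + 9.8 + 15.0 + 13.2 + 2.5 + 17.5 + 7.3 + 6.3)/8 = 10.7750
Deviations from mean: 3.8250, -0.9750, 4.2250, 2.4250, -8.2750, 6.7250, -3.4750, -4.4750
Σ(z_t−z̄)(z_{t+1}−z̄) = (-3.7294) + (-4.1194) + (10.2456) + (-20.0669) + (-55.6494) + (-23.3694) + (15.5506) = -81.1381
Denominator Σ(z_t−z̄)² = 185.1150
r_1 = -81.1381 / 185.1150 = -0.438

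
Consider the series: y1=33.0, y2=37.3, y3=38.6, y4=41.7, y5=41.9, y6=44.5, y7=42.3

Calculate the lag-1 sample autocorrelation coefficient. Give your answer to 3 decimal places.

Mean ȳ = (33.0 + 37.3 + 38.6 + 41.7 + 41.9 + 44.5 + 42.3)/7 = 39.9000
Deviations from mean: -6.9000, -2.6000, -1.3000, 1.8000, 2.0000, 4.6000, 2.4000
Σ(y_t−ȳ)(y_{t+1}−ȳ) = (17.9400) + (3.3800) + (-2.3400) + (3.6000) + (9.2000) + (11.0400) = 42.8200
Denominator Σ(y_t−ȳ)² = 90.2200
r_1 = 42.8200 / 90.2200 = 0.475

0.475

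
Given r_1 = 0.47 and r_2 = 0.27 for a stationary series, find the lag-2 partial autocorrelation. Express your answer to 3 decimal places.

φ_{22} = (r_2 − r_1²) / (1 − r_1²)
r_1² = (0.47)² = 0.2209
Numerator = 0.27 − 0.2209 = 0.0491; denominator = 1 − 0.2209 = 0.7791
φ_{22} = 0.0491 / 0.7791 = 0.063

0.063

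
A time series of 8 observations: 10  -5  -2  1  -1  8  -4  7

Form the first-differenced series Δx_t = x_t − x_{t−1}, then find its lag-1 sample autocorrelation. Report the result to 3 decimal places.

-0.507

First differences Δx: -15, 3, 3, -2, 9, -12, 11
Mean of differences = -0.4286
Numerator Σ(Δx_t−Δx̄)(Δx_{t+1}−Δx̄) = -299.7551
Denominator Σ(Δx_t−Δx̄)² = 591.7143
r_1(Δx) = -299.7551 / 591.7143 = -0.507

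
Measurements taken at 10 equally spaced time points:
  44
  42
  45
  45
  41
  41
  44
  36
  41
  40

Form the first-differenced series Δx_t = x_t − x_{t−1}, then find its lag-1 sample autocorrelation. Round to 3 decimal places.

-0.599

First differences Δx: -2, 3, 0, -4, 0, 3, -8, 5, -1
Mean of differences = -0.4444
Numerator Σ(Δx_t−Δx̄)(Δx_{t+1}−Δx̄) = -75.6420
Denominator Σ(Δx_t−Δx̄)² = 126.2222
r_1(Δx) = -75.6420 / 126.2222 = -0.599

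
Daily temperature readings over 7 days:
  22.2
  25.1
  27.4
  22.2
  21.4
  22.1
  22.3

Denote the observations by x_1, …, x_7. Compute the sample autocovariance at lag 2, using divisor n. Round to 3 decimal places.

Mean x̄ = (22.2 + 25.1 + 27.4 + 22.2 + 21.4 + 22.1 + 22.3)/7 = 23.2429
Σ_{t=1}^{5}(x_t−x̄)(x_{t+2}−x̄) = -11.0037
γ_2 = -11.0037 / 7 = -1.572

-1.572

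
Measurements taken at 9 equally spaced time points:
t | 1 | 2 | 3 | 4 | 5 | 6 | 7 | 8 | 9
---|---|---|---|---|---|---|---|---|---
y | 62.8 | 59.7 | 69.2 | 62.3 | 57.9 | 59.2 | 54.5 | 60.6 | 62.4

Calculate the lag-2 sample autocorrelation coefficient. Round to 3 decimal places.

-0.023

Mean ȳ = (62.8 + 59.7 + 69.2 + 62.3 + 57.9 + 59.2 + 54.5 + 60.6 + 62.4)/9 = 60.9556
Σ(y_t−ȳ)(y_{t+2}−ȳ) = (15.2064) + (-1.6880) + (-25.1914) + (-2.3602) + (19.7253) + (0.6242) + (-9.3247) = -3.0084
Denominator Σ(y_t−ȳ)² = 131.0622
r_2 = -3.0084 / 131.0622 = -0.023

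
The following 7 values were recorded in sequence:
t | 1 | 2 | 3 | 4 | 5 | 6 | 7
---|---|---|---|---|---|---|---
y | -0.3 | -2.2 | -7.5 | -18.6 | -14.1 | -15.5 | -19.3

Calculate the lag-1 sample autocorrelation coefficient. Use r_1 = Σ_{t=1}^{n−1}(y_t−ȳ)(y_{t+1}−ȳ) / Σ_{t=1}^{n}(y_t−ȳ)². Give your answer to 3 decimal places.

Mean ȳ = (-0.3 − 2.2 − 7.5 − 18.6 − 14.1 − 15.5 − 19.3)/7 = -11.0714
Σ(y_t−ȳ)(y_{t+1}−ȳ) = (95.5580) + (31.6837) + (-26.8878) + (22.8008) + (13.4122) + (36.4408) = 173.0078
Denominator Σ(y_t−ȳ)² = 360.6543
r_1 = 173.0078 / 360.6543 = 0.480

0.480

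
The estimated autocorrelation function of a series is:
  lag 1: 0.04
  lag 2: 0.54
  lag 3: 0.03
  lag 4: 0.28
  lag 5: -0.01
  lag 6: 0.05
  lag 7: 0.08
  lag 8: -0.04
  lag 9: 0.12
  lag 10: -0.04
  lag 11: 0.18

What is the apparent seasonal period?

The largest autocorrelation is r_2 = 0.54, with a weaker echo at lag 4 (0.28); the remaining lags stay at or below 0.18.
The dominant spike at lag 2 indicates a seasonal period of 2.

2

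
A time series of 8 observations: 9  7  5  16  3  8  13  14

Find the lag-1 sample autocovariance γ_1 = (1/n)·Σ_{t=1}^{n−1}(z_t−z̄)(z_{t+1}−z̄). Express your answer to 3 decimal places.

Mean z̄ = (9 + 7 + 5 + 16 + 3 + 8 + 13 + 14)/8 = 9.3750
Deviations: -0.3750, -2.3750, -4.3750, 6.6250, -6.3750, -1.3750, 3.6250, 4.6250
Σ_{t=1}^{7}(z_t−z̄)(z_{t+1}−z̄) = -39.3906
γ_1 = -39.3906 / 8 = -4.924

-4.924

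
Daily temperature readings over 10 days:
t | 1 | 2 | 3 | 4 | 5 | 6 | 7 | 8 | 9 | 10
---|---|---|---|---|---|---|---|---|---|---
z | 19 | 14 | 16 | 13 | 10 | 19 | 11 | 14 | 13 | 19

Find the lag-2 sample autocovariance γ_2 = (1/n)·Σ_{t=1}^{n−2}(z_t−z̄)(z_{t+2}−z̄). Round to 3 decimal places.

Mean z̄ = (19 + 14 + 16 + 13 + 10 + 19 + 11 + 14 + 13 + 19)/10 = 14.8000
Σ_{t=1}^{8}(z_t−z̄)(z_{t+2}−z̄) = 11.5200
γ_2 = 11.5200 / 10 = 1.152

1.152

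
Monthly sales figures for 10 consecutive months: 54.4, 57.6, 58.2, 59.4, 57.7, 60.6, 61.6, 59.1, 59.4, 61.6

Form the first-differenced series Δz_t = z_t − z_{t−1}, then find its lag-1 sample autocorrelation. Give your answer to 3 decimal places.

First differences Δz: 3.2, 0.6, 1.2, -1.7, 2.9, 1.0, -2.5, 0.3, 2.2
Mean of differences = 0.8000
Numerator Σ(Δz_t−Δz̄)(Δz_{t+1}−Δz̄) = -6.1000
Denominator Σ(Δz_t−Δz̄)² = 29.7600
r_1(Δz) = -6.1000 / 29.7600 = -0.205

-0.205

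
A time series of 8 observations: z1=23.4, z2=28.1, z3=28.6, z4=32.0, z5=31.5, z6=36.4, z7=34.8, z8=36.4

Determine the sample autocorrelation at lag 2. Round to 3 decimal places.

0.335

Mean z̄ = (23.4 + 28.1 + 28.6 + 32.0 + 31.5 + 36.4 + 34.8 + 36.4)/8 = 31.4000
Deviations from mean: -8.0000, -3.3000, -2.8000, 0.6000, 0.1000, 5.0000, 3.4000, 5.0000
Σ(z_t−z̄)(z_{t+2}−z̄) = (22.4000) + (-1.9800) + (-0.2800) + (3.0000) + (0.3400) + (25.0000) = 48.4800
Denominator Σ(z_t−z̄)² = 144.6600
r_2 = 48.4800 / 144.6600 = 0.335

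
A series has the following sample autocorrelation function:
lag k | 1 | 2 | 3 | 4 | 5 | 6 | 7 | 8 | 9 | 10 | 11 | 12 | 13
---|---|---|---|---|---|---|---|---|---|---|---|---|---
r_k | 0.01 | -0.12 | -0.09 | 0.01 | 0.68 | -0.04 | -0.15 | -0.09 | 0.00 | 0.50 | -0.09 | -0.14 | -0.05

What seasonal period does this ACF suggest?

5

The largest autocorrelation is r_5 = 0.68, with a weaker echo at lag 10 (0.50); the remaining lags stay at or below 0.01.
The dominant spike at lag 5 indicates a seasonal period of 5.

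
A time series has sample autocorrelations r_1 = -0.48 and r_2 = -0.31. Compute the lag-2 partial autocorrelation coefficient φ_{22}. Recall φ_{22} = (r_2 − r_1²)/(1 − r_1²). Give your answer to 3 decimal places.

-0.702

φ_{22} = (r_2 − r_1²) / (1 − r_1²)
r_1² = (-0.48)² = 0.2304
Numerator = -0.31 − 0.2304 = -0.5404; denominator = 1 − 0.2304 = 0.7696
φ_{22} = -0.5404 / 0.7696 = -0.702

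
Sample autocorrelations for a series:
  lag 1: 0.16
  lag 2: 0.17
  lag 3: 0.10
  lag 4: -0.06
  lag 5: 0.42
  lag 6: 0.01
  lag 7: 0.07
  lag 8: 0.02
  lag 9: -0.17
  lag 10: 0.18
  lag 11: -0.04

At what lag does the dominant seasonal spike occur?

The largest autocorrelation is r_5 = 0.42, with a weaker echo at lag 10 (0.18); the remaining lags stay at or below 0.17.
The dominant spike at lag 5 indicates a seasonal period of 5.

5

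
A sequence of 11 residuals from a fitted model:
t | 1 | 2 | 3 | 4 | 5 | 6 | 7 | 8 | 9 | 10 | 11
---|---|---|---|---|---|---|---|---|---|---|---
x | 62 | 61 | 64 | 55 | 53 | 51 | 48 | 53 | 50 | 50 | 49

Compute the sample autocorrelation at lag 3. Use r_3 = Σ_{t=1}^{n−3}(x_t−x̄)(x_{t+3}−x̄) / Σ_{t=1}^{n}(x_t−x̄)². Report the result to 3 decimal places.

Mean x̄ = (62 + 61 + 64 + 55 + 53 + 51 + 48 + 53 + 50 + 50 + 49)/11 = 54.1818
Numerator Σ_{t=1}^{8}(x_t−x̄)(x_{t+3}−x̄) = 8.7190
Denominator Σ(x_t−x̄)² = 317.6364
r_3 = 8.7190 / 317.6364 = 0.027

0.027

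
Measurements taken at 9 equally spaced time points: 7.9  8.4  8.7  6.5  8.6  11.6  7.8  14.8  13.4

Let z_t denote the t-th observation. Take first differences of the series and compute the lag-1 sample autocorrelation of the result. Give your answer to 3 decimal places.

First differences Δz: 0.5, 0.3, -2.2, 2.1, 3.0, -3.8, 7.0, -1.4
Mean of differences = 0.6875
Numerator Σ(Δz_t−Δz̄)(Δz_{t+1}−Δz̄) = -51.5027
Denominator Σ(Δz_t−Δz̄)² = 80.2088
r_1(Δz) = -51.5027 / 80.2088 = -0.642

-0.642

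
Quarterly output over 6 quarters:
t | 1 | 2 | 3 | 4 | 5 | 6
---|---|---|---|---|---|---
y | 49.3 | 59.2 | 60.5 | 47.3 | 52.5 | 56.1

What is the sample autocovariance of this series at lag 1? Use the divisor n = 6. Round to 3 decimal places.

-4.640

Mean ȳ = (49.3 + 59.2 + 60.5 + 47.3 + 52.5 + 56.1)/6 = 54.1500
Deviations: -4.8500, 5.0500, 6.3500, -6.8500, -1.6500, 1.9500
Σ_{t=1}^{5}(y_t−ȳ)(y_{t+1}−ȳ) = -27.8375
γ_1 = -27.8375 / 6 = -4.640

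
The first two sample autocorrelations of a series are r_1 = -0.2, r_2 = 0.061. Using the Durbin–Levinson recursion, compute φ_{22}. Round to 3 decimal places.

φ_{22} = (r_2 − r_1²) / (1 − r_1²)
r_1² = (-0.2)² = 0.04
Numerator = 0.061 − 0.0400 = 0.0210; denominator = 1 − 0.0400 = 0.9600
φ_{22} = 0.0210 / 0.9600 = 0.022

0.022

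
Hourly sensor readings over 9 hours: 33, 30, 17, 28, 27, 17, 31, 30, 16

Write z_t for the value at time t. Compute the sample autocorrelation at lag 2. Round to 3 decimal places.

-0.457

Mean z̄ = (33 + 30 + 17 + 28 + 27 + 17 + 31 + 30 + 16)/9 = 25.4444
Σ(z_t−z̄)(z_{t+2}−z̄) = (-63.8025) + (11.6420) + (-13.1358) + (-21.5802) + (8.6420) + (-38.4691) + (-52.4691) = -169.1728
Denominator Σ(z_t−z̄)² = 370.2222
r_2 = -169.1728 / 370.2222 = -0.457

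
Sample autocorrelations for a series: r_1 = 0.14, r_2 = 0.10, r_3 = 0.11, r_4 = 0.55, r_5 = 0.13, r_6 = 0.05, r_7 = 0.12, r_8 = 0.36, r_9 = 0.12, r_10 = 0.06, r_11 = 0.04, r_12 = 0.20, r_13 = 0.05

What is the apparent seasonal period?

The largest autocorrelation is r_4 = 0.55, with weaker echoes at lags 8 (0.36) and 12 (0.20); the remaining lags stay at or below 0.14.
The dominant spike at lag 4 indicates a seasonal period of 4.

4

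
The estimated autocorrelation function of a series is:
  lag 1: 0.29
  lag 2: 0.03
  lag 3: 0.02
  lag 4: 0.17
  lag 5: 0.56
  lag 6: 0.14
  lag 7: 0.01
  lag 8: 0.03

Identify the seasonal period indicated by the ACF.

The largest autocorrelation is r_5 = 0.56; the remaining lags stay at or below 0.29. The elevated value at lag 1 (0.29), dropping to 0.03 at lag 2, reflects decaying short-term dependence rather than seasonality.
The dominant spike at lag 5 indicates a seasonal period of 5.

5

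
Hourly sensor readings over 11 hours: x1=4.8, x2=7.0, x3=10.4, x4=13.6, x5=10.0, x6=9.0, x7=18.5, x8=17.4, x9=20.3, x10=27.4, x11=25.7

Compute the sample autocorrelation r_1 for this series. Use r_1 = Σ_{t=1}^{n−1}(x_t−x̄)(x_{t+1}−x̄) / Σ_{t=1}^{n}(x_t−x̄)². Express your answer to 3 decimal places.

Mean x̄ = (4.8 + 7.0 + 10.4 + 13.6 + 10.0 + 9.0 + 18.5 + 17.4 + 20.3 + 27.4 + 25.7)/11 = 14.9182
Numerator Σ_{t=1}^{10}(x_t−x̄)(x_{t+1}−x̄) = 360.2388
Denominator Σ(x_t−x̄)² = 566.4364
r_1 = 360.2388 / 566.4364 = 0.636

0.636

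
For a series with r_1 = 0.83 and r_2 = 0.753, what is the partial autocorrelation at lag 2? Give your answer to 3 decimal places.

φ_{22} = (r_2 − r_1²) / (1 − r_1²)
r_1² = (0.83)² = 0.6889
Numerator = 0.753 − 0.6889 = 0.0641; denominator = 1 − 0.6889 = 0.3111
φ_{22} = 0.0641 / 0.3111 = 0.206

0.206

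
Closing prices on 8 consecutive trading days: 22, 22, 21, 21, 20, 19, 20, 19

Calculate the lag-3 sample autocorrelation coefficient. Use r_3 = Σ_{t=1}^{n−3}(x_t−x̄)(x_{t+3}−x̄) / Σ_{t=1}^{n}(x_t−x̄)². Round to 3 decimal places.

Mean x̄ = (22 + 22 + 21 + 21 + 20 + 19 + 20 + 19)/8 = 20.5000
Deviations from mean: 1.5000, 1.5000, 0.5000, 0.5000, -0.5000, -1.5000, -0.5000, -1.5000
Σ(x_t−x̄)(x_{t+3}−x̄) = (0.7500) + (-0.7500) + (-0.7500) + (-0.2500) + (0.7500) = -0.2500
Denominator Σ(x_t−x̄)² = 10.0000
r_3 = -0.2500 / 10.0000 = -0.025

-0.025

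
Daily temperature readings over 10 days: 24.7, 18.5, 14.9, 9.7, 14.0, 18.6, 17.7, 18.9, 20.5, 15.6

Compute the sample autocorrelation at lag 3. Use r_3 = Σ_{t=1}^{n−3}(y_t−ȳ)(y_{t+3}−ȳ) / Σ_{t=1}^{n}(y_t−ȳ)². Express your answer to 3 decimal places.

Mean ȳ = (24.7 + 18.5 + 14.9 + 9.7 + 14.0 + 18.6 + 17.7 + 18.9 + 20.5 + 15.6)/10 = 17.3100
Numerator Σ_{t=1}^{7}(y_t−ȳ)(y_{t+3}−ȳ) = -68.0683
Denominator Σ(y_t−ȳ)² = 148.1490
r_3 = -68.0683 / 148.1490 = -0.459

-0.459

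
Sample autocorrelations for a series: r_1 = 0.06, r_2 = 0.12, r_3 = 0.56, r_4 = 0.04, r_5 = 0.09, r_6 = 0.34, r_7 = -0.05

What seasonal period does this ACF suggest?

The largest autocorrelation is r_3 = 0.56, with a weaker echo at lag 6 (0.34); the remaining lags stay at or below 0.12.
The dominant spike at lag 3 indicates a seasonal period of 3.

3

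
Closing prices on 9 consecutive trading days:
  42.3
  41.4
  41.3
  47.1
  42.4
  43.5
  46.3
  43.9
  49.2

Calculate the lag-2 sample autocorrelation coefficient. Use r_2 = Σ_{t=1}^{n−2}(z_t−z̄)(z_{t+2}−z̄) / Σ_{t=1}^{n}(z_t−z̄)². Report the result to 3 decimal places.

0.122

Mean z̄ = (42.3 + 41.4 + 41.3 + 47.1 + 42.4 + 43.5 + 46.3 + 43.9 + 49.2)/9 = 44.1556
Σ(z_t−z̄)(z_{t+2}−z̄) = (5.2986) + (-8.1136) + (5.0131) + (-1.9302) + (-3.7647) + (0.1675) + (10.8175) = 7.4883
Denominator Σ(z_t−z̄)² = 61.4822
r_2 = 7.4883 / 61.4822 = 0.122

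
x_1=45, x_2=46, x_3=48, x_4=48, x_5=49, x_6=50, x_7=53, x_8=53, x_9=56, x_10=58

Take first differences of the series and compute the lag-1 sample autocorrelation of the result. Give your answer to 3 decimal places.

-0.443

First differences Δx: 1, 2, 0, 1, 1, 3, 0, 3, 2
Mean of differences = 1.4444
Numerator Σ(Δx_t−Δx̄)(Δx_{t+1}−Δx̄) = -4.5309
Denominator Σ(Δx_t−Δx̄)² = 10.2222
r_1(Δx) = -4.5309 / 10.2222 = -0.443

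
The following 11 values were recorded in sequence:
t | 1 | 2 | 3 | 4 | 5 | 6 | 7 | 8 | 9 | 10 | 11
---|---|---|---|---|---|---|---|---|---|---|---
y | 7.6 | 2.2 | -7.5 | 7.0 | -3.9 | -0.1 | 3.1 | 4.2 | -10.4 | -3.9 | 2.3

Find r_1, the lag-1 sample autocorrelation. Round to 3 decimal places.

Mean ȳ = (7.6 + 2.2 − 7.5 + 7.0 − 3.9 − 0.1 + 3.1 + 4.2 − 10.4 − 3.9 + 2.3)/11 = 0.0545
Numerator Σ_{t=1}^{10}(y_t−ȳ)(y_{t+1}−ȳ) = -78.0657
Denominator Σ(y_t−ȳ)² = 338.9473
r_1 = -78.0657 / 338.9473 = -0.230

-0.230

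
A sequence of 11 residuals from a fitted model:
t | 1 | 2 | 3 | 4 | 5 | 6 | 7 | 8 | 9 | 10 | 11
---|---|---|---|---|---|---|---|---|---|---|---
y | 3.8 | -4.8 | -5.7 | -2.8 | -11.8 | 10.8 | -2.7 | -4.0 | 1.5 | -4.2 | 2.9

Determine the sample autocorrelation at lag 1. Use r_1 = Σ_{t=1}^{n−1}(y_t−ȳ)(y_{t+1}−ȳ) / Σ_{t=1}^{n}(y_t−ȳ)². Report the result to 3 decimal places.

-0.421

Mean ȳ = (3.8 − 4.8 − 5.7 − 2.8 − 11.8 + 10.8 − 2.7 − 4.0 + 1.5 − 4.2 + 2.9)/11 = -1.5455
Numerator Σ_{t=1}^{10}(y_t−ȳ)(y_{t+1}−ȳ) = -151.1757
Denominator Σ(y_t−ȳ)² = 359.0073
r_1 = -151.1757 / 359.0073 = -0.421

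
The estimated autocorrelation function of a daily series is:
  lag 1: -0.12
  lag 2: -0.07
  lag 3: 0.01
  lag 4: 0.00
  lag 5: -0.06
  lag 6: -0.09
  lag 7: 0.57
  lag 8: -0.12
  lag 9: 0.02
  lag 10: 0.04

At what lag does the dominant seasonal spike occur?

The largest autocorrelation is r_7 = 0.57; the remaining lags stay at or below 0.04.
The dominant spike at lag 7 indicates a seasonal period of 7.

7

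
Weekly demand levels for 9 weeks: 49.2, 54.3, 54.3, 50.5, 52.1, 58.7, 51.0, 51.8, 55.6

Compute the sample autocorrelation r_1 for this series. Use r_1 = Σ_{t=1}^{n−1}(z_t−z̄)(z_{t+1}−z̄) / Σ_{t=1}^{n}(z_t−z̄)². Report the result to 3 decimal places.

-0.311

Mean z̄ = (49.2 + 54.3 + 54.3 + 50.5 + 52.1 + 58.7 + 51.0 + 51.8 + 55.6)/9 = 53.0556
Numerator Σ_{t=1}^{8}(z_t−z̄)(z_{t+1}−z̄) = -21.5975
Denominator Σ(z_t−z̄)² = 69.5422
r_1 = -21.5975 / 69.5422 = -0.311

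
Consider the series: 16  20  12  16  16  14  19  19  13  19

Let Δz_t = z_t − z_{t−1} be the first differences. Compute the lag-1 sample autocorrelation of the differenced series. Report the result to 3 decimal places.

First differences Δz: 4, -8, 4, 0, -2, 5, 0, -6, 6
Mean of differences = 0.3333
Numerator Σ(Δz_t−Δz̄)(Δz_{t+1}−Δz̄) = -107.7778
Denominator Σ(Δz_t−Δz̄)² = 196.0000
r_1(Δz) = -107.7778 / 196.0000 = -0.550

-0.550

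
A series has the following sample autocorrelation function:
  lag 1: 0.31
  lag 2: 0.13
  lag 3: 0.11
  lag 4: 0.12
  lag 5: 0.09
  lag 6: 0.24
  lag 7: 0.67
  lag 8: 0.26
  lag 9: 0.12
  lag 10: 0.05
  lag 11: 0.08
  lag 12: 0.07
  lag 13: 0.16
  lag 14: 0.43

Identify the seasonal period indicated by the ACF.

The largest autocorrelation is r_7 = 0.67, with a weaker echo at lag 14 (0.43); the remaining lags stay at or below 0.31. The elevated value at lag 1 (0.31), dropping to 0.13 at lag 2, reflects decaying short-term dependence rather than seasonality.
The dominant spike at lag 7 indicates a seasonal period of 7.

7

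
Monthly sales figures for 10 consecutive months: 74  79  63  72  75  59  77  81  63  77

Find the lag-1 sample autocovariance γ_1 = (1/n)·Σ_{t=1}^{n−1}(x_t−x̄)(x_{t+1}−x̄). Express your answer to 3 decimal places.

Mean x̄ = (74 + 79 + 63 + 72 + 75 + 59 + 77 + 81 + 63 + 77)/10 = 72.0000
Σ_{t=1}^{9}(x_t−x̄)(x_{t+1}−x̄) = -234.0000
γ_1 = -234.0000 / 10 = -23.400

-23.400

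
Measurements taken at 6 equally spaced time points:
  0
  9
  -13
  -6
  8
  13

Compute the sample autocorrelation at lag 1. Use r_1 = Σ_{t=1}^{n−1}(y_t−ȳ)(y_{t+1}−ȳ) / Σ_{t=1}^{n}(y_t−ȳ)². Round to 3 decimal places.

0.035

Mean ȳ = (0 + 9 − 13 − 6 + 8 + 13)/6 = 1.8333
Deviations from mean: -1.8333, 7.1667, -14.8333, -7.8333, 6.1667, 11.1667
Numerator Σ_{t=1}^{5}(y_t−ȳ)(y_{t+1}−ȳ) = 17.3056
Denominator Σ(y_t−ȳ)² = 498.8333
r_1 = 17.3056 / 498.8333 = 0.035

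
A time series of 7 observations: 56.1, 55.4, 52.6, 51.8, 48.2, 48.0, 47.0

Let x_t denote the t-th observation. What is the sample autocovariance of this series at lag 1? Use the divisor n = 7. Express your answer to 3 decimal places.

6.933

Mean x̄ = (56.1 + 55.4 + 52.6 + 51.8 + 48.2 + 48.0 + 47.0)/7 = 51.3000
Deviations: 4.8000, 4.1000, 1.3000, 0.5000, -3.1000, -3.3000, -4.3000
Σ_{t=1}^{6}(x_t−x̄)(x_{t+1}−x̄) = 48.5300
γ_1 = 48.5300 / 7 = 6.933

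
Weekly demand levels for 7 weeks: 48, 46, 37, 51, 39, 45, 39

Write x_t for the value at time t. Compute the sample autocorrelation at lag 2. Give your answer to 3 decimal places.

Mean x̄ = (48 + 46 + 37 + 51 + 39 + 45 + 39)/7 = 43.5714
Deviations from mean: 4.4286, 2.4286, -6.5714, 7.4286, -4.5714, 1.4286, -4.5714
Numerator Σ_{t=1}^{5}(x_t−x̄)(x_{t+2}−x̄) = 50.4898
Denominator Σ(x_t−x̄)² = 167.7143
r_2 = 50.4898 / 167.7143 = 0.301

0.301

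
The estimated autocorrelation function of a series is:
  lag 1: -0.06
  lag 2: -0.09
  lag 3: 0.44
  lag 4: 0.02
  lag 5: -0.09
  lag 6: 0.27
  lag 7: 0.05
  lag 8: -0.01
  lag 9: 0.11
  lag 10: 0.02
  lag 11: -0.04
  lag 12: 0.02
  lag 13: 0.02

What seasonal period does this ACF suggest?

The largest autocorrelation is r_3 = 0.44, with a weaker echo at lag 6 (0.27); the remaining lags stay at or below 0.11.
The dominant spike at lag 3 indicates a seasonal period of 3.

3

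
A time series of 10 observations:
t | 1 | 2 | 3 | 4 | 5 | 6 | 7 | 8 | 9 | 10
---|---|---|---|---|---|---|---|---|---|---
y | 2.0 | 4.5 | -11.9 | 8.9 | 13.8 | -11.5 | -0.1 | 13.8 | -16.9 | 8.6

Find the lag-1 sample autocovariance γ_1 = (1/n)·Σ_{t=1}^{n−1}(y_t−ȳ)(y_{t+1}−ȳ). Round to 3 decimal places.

-56.706

Mean ȳ = (2.0 + 4.5 − 11.9 + 8.9 + 13.8 − 11.5 − 0.1 + 13.8 − 16.9 + 8.6)/10 = 1.1200
Σ_{t=1}^{9}(y_t−ȳ)(y_{t+1}−ȳ) = -567.0564
γ_1 = -567.0564 / 10 = -56.706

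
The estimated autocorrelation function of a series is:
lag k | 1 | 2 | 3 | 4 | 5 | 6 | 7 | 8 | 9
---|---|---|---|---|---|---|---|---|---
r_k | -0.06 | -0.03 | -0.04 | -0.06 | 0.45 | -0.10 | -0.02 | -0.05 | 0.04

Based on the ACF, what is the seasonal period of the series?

5

The largest autocorrelation is r_5 = 0.45; the remaining lags stay at or below 0.04.
The dominant spike at lag 5 indicates a seasonal period of 5.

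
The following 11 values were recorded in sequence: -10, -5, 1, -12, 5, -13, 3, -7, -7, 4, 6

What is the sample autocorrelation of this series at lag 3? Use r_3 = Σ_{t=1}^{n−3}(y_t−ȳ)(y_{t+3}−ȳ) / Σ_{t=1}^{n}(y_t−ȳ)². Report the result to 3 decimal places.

Mean ȳ = (-10 − 5 + 1 − 12 + 5 − 13 + 3 − 7 − 7 + 4 + 6)/11 = -3.1818
Numerator Σ_{t=1}^{8}(y_t−ȳ)(y_{t+3}−ȳ) = -34.7355
Denominator Σ(y_t−ȳ)² = 511.6364
r_3 = -34.7355 / 511.6364 = -0.068

-0.068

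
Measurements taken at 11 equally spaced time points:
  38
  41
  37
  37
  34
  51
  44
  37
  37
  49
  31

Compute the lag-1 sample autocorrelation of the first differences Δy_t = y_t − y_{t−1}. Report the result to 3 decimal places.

First differences Δy: 3, -4, 0, -3, 17, -7, -7, 0, 12, -18
Mean of differences = -0.7000
Numerator Σ(Δy_t−Δȳ)(Δy_{t+1}−Δȳ) = -343.8900
Denominator Σ(Δy_t−Δȳ)² = 884.1000
r_1(Δy) = -343.8900 / 884.1000 = -0.389

-0.389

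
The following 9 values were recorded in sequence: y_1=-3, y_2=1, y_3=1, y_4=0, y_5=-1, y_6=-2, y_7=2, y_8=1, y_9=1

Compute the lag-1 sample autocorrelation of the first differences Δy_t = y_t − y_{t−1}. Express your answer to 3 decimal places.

-0.184

First differences Δy: 4, 0, -1, -1, -1, 4, -1, 0
Mean of differences = 0.5000
Numerator Σ(Δy_t−Δȳ)(Δy_{t+1}−Δȳ) = -6.2500
Denominator Σ(Δy_t−Δȳ)² = 34.0000
r_1(Δy) = -6.2500 / 34.0000 = -0.184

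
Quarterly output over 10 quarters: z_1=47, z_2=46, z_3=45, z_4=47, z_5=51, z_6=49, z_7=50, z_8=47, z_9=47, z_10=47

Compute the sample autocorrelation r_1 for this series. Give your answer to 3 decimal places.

Mean z̄ = (47 + 46 + 45 + 47 + 51 + 49 + 50 + 47 + 47 + 47)/10 = 47.6000
Numerator Σ_{t=1}^{9}(z_t−z̄)(z_{t+1}−z̄) = 12.0400
Denominator Σ(z_t−z̄)² = 30.4000
r_1 = 12.0400 / 30.4000 = 0.396

0.396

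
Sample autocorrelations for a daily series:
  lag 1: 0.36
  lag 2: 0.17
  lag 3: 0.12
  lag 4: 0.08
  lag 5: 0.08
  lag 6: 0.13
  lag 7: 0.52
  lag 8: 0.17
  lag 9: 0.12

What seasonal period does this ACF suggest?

The largest autocorrelation is r_7 = 0.52; the remaining lags stay at or below 0.36. The elevated value at lag 1 (0.36), dropping to 0.17 at lag 2, reflects decaying short-term dependence rather than seasonality.
The dominant spike at lag 7 indicates a seasonal period of 7.

7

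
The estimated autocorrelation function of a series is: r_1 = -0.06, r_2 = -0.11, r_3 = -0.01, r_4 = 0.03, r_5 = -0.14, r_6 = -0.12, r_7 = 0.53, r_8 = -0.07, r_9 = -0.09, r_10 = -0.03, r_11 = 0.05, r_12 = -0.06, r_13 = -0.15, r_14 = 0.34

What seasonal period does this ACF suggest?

The largest autocorrelation is r_7 = 0.53, with a weaker echo at lag 14 (0.34); the remaining lags stay at or below 0.05.
The dominant spike at lag 7 indicates a seasonal period of 7.

7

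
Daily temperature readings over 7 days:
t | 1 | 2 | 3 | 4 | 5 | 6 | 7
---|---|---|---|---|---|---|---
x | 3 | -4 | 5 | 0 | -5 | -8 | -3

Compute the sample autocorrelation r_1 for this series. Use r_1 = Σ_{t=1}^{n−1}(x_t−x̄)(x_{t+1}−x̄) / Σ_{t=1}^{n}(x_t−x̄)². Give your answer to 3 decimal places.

Mean x̄ = (3 − 4 + 5 + 0 − 5 − 8 − 3)/7 = -1.7143
Deviations from mean: 4.7143, -2.2857, 6.7143, 1.7143, -3.2857, -6.2857, -1.2857
Σ(x_t−x̄)(x_{t+1}−x̄) = (-10.7755) + (-15.3469) + (11.5102) + (-5.6327) + (20.6531) + (8.0816) = 8.4898
Denominator Σ(x_t−x̄)² = 127.4286
r_1 = 8.4898 / 127.4286 = 0.067

0.067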